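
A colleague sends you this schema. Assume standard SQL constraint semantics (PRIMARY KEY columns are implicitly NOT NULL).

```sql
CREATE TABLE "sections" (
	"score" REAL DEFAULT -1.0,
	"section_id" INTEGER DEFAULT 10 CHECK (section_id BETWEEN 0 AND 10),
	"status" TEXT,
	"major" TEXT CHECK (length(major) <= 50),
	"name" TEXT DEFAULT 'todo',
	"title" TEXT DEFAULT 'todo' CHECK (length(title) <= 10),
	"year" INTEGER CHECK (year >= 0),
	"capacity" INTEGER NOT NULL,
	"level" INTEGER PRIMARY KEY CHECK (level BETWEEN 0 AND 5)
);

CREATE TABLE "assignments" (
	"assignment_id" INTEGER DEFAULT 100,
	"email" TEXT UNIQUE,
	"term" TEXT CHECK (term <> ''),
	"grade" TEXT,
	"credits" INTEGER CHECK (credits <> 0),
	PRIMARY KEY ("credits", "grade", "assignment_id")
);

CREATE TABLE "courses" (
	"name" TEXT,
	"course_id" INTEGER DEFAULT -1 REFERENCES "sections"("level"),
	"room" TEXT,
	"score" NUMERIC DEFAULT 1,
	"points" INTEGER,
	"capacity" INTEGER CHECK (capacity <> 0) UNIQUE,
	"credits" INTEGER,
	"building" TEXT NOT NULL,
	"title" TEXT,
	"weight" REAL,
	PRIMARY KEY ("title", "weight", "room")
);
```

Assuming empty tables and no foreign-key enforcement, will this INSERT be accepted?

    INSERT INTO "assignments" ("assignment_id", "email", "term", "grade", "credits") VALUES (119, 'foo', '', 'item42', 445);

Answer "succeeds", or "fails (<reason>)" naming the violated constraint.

fails (CHECK on term)

The value '' for term violates CHECK (term <> '').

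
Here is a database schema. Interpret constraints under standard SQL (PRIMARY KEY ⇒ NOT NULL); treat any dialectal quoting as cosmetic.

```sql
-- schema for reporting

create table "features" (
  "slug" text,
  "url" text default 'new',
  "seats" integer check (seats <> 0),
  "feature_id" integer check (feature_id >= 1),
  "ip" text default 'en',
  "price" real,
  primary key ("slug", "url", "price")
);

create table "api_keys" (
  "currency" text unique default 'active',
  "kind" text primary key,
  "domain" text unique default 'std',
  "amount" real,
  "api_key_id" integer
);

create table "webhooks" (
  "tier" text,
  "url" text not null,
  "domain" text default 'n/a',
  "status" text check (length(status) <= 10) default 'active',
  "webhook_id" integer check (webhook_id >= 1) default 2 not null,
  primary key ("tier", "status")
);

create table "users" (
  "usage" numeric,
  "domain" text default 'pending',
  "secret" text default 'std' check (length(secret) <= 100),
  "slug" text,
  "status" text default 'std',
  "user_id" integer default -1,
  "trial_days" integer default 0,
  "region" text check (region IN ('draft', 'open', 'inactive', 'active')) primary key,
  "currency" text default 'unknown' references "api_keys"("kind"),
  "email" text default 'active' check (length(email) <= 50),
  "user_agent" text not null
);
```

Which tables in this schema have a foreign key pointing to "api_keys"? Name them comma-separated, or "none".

users

- users.currency references api_keys(kind).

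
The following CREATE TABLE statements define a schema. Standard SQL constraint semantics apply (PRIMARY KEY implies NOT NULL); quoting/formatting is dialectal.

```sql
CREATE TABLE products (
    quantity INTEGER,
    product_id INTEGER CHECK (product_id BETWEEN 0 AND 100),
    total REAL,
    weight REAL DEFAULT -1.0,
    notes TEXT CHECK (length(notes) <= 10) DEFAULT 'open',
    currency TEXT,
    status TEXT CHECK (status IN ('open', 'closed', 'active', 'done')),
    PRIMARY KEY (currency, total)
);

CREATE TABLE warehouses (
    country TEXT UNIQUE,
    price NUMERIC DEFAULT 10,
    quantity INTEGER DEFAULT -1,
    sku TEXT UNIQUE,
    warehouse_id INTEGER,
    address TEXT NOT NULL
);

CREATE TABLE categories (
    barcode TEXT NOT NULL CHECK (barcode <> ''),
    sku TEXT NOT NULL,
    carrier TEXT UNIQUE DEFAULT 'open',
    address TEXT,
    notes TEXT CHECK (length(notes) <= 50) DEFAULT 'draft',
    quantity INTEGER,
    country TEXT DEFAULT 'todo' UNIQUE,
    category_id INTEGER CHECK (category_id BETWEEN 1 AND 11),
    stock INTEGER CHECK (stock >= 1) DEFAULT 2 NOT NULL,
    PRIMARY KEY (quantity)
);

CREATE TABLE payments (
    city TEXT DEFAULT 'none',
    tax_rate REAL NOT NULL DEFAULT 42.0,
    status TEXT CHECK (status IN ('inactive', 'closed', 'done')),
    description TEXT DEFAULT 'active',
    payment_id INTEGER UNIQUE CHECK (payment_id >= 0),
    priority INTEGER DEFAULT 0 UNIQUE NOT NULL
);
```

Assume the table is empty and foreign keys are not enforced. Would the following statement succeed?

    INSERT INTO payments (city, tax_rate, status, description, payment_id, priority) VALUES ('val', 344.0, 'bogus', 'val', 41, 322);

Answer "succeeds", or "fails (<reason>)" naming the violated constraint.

The value 'bogus' for status violates CHECK (status IN ('inactive', 'closed', 'done')).

fails (CHECK on status)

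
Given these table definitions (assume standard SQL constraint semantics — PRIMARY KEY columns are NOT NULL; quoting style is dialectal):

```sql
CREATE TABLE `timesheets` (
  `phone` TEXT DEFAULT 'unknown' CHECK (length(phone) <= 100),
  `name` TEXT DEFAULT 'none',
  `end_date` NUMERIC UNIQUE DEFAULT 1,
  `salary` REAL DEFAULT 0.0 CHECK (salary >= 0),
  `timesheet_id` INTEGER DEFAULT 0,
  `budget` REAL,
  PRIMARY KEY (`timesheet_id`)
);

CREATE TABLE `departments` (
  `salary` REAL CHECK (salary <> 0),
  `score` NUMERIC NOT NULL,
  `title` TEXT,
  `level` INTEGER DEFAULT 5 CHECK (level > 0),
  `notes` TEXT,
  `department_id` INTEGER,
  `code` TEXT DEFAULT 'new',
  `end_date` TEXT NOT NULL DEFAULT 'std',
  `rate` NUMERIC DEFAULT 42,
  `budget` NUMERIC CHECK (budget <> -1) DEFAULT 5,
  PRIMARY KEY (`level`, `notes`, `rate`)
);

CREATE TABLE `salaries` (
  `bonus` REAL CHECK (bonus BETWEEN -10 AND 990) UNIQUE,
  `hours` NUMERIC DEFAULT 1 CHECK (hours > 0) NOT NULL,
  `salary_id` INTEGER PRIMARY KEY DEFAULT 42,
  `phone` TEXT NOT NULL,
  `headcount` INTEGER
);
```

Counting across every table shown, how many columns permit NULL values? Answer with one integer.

12

timesheets: 5 nullable (phone, name, end_date, salary, budget — PK (timesheet_id) and explicit NOT NULL columns excluded).
departments: 5 nullable (salary, title, department_id, code, budget — PK (level, notes, rate) and explicit NOT NULL columns excluded).
salaries: 2 nullable (bonus, headcount — PK (salary_id) and explicit NOT NULL columns excluded).
Total: 5 + 5 + 2 = 12.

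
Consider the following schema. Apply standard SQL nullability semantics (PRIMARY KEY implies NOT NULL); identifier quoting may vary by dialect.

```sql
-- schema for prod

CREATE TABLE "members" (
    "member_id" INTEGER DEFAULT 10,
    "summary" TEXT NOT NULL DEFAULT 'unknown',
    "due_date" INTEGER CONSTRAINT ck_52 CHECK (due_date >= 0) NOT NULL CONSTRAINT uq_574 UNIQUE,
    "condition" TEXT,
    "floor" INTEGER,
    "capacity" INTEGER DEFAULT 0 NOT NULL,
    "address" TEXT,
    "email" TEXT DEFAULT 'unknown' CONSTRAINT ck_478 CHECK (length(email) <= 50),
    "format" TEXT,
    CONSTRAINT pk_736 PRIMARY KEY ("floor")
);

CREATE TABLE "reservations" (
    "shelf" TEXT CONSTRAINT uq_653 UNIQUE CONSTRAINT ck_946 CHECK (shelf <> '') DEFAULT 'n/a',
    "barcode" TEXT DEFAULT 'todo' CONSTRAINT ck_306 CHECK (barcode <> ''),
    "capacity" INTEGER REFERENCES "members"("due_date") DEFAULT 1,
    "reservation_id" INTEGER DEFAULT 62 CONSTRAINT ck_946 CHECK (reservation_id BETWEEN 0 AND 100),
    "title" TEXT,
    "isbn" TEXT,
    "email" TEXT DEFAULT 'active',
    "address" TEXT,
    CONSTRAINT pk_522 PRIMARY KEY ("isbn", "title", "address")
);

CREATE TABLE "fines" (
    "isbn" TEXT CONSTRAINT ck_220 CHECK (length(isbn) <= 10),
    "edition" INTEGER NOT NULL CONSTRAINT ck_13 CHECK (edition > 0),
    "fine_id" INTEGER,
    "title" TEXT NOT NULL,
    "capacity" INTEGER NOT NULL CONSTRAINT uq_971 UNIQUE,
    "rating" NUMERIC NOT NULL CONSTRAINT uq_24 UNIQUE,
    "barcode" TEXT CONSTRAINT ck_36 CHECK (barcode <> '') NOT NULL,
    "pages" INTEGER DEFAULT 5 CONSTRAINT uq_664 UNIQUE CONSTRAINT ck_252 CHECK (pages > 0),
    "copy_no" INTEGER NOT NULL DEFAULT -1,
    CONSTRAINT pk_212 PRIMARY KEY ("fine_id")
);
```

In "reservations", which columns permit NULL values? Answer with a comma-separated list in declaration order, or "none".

- shelf: CHECK does not forbid NULL (a CHECK constraint passes when its expression is NULL) → nullable.
- barcode: CHECK does not forbid NULL (a CHECK constraint passes when its expression is NULL) → nullable.
- capacity: a foreign key column may be NULL unless separately constrained → nullable.
- reservation_id: CHECK does not forbid NULL (a CHECK constraint passes when its expression is NULL) → nullable.
- title: part of the PRIMARY KEY, which implies NOT NULL → not nullable.
- isbn: part of the PRIMARY KEY, which implies NOT NULL → not nullable.
- email: DEFAULT only fills an omitted column; an explicit NULL is still allowed → nullable.
- address: part of the PRIMARY KEY, which implies NOT NULL → not nullable.

shelf, barcode, capacity, reservation_id, email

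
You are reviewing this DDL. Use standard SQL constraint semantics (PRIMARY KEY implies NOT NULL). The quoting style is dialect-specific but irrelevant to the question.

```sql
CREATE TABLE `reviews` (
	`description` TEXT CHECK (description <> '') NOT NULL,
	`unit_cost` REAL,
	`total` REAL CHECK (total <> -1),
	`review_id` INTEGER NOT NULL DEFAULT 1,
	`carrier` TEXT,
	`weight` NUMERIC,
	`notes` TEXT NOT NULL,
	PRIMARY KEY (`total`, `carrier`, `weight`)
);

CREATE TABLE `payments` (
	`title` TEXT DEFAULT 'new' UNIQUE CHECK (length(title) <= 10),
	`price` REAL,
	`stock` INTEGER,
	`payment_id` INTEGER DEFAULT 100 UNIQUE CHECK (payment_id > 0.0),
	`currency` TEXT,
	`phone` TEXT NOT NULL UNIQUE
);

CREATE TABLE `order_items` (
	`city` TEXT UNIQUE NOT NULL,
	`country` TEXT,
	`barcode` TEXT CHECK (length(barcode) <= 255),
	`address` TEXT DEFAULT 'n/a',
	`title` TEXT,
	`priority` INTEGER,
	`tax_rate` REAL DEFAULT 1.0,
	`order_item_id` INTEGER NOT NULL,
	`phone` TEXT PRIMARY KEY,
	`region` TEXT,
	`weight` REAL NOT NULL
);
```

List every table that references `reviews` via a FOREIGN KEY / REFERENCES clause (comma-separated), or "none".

No REFERENCES clause anywhere in the schema names reviews.

none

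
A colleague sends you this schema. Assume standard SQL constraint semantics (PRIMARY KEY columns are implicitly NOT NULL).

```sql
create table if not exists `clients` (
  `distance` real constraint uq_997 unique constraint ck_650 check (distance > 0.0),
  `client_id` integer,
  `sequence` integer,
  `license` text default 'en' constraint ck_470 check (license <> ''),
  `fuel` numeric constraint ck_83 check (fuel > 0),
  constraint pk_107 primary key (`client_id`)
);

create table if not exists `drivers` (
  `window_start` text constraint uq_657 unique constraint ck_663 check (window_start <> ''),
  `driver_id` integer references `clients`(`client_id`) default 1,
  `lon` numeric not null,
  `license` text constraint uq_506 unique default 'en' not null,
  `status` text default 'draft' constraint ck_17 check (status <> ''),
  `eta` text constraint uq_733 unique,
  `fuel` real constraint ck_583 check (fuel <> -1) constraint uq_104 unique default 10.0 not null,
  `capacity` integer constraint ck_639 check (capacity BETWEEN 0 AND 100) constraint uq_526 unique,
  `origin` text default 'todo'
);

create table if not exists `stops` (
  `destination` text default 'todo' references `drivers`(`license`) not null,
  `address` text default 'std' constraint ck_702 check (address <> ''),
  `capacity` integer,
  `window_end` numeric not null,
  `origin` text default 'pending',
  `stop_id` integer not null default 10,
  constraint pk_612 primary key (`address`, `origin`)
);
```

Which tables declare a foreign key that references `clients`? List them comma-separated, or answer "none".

- drivers.driver_id references clients(client_id).

drivers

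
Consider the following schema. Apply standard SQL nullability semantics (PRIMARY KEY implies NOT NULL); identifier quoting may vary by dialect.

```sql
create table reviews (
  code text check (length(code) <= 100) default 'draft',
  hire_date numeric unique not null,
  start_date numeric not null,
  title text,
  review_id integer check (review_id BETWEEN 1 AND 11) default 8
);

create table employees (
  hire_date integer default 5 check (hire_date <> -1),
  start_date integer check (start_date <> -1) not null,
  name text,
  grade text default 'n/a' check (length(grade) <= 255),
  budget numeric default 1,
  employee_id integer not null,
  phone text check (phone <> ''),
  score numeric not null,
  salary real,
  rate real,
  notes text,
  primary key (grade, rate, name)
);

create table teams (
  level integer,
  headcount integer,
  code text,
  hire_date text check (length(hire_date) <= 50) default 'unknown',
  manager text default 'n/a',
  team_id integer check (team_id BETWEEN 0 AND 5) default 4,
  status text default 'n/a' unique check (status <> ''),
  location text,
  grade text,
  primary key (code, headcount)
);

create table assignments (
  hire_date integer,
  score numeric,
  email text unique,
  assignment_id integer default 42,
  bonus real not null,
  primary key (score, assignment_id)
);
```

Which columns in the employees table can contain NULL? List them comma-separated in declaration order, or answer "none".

hire_date, budget, phone, salary, notes

- hire_date: CHECK does not forbid NULL (a CHECK constraint passes when its expression is NULL) → nullable.
- start_date: declared NOT NULL → not nullable.
- name: part of the PRIMARY KEY, which implies NOT NULL → not nullable.
- grade: part of the PRIMARY KEY, which implies NOT NULL → not nullable.
- budget: DEFAULT only fills an omitted column; an explicit NULL is still allowed → nullable.
- employee_id: declared NOT NULL → not nullable.
- phone: CHECK does not forbid NULL (a CHECK constraint passes when its expression is NULL) → nullable.
- score: declared NOT NULL → not nullable.
- salary: no NOT NULL constraint applies → nullable.
- rate: part of the PRIMARY KEY, which implies NOT NULL → not nullable.
- notes: no NOT NULL constraint applies → nullable.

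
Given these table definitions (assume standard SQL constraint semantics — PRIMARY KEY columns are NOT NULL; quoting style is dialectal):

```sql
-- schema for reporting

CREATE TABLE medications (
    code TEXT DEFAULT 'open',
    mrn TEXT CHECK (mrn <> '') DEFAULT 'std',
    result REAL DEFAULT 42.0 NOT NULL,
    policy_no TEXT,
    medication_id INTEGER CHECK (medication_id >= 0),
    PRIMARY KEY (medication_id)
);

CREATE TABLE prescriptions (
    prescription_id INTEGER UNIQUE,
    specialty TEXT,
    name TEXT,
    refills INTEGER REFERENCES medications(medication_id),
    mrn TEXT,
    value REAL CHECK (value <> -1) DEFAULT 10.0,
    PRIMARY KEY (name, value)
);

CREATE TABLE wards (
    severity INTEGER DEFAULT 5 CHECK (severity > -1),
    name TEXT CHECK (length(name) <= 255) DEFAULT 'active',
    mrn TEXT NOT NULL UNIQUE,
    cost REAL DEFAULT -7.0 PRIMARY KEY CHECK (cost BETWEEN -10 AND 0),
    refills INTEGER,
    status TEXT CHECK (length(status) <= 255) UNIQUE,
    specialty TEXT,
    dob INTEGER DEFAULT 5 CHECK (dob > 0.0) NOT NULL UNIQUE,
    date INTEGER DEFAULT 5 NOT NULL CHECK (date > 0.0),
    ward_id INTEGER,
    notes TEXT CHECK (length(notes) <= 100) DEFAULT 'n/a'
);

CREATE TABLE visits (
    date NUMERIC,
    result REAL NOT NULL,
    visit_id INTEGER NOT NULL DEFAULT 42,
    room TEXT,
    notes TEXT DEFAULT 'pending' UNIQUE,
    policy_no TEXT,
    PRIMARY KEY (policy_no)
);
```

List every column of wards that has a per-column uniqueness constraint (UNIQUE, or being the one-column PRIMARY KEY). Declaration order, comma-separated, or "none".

- severity: no UNIQUE or single-column PK constraint.
- name: no UNIQUE or single-column PK constraint.
- mrn: declared UNIQUE → unique.
- cost: single-column PRIMARY KEY → unique.
- refills: no UNIQUE or single-column PK constraint.
- status: declared UNIQUE → unique.
- specialty: no UNIQUE or single-column PK constraint.
- dob: declared UNIQUE → unique.
- date: no UNIQUE or single-column PK constraint.
- ward_id: no UNIQUE or single-column PK constraint.
- notes: no UNIQUE or single-column PK constraint.

mrn, cost, status, dob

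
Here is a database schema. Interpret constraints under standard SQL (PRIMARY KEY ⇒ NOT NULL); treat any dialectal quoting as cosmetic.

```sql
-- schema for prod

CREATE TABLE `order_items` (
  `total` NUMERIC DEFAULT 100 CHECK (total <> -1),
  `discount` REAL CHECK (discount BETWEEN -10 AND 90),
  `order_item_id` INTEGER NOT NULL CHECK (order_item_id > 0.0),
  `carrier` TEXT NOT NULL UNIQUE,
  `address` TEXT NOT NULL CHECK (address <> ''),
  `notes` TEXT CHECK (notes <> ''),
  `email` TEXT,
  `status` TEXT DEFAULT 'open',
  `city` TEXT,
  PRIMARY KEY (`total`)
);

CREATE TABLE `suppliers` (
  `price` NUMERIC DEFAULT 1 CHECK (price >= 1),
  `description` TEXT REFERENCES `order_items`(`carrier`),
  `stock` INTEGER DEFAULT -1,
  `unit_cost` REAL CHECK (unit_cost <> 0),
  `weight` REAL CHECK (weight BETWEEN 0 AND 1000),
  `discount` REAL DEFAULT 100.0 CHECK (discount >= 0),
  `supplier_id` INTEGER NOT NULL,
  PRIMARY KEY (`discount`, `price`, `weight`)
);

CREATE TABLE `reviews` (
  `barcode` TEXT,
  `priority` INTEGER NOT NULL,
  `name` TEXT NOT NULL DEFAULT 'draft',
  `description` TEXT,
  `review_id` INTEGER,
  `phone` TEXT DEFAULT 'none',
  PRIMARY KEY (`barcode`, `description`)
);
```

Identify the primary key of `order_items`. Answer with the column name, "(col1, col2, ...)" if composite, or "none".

total is declared PRIMARY KEY as a table-level PRIMARY KEY clause.

total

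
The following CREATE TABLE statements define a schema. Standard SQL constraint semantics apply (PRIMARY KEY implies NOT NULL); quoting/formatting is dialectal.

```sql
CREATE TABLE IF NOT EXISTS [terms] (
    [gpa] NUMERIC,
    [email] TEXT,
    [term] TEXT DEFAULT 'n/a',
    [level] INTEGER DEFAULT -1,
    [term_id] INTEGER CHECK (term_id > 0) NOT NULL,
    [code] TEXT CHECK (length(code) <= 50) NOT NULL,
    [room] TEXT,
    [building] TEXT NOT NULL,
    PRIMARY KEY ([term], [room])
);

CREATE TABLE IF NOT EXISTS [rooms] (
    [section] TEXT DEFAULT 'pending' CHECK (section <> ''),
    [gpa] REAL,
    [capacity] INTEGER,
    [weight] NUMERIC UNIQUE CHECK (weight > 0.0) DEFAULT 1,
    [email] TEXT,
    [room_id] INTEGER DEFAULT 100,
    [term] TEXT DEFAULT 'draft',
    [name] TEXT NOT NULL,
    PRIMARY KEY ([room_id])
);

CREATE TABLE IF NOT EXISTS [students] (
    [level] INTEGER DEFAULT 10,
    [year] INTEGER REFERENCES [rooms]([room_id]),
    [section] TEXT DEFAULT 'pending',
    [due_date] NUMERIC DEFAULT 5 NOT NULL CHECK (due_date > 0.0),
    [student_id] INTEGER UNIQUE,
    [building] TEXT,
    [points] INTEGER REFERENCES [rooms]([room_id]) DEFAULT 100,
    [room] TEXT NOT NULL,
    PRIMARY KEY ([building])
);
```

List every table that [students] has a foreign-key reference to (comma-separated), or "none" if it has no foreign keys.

rooms

- year REFERENCES rooms(room_id).
- points REFERENCES rooms(room_id).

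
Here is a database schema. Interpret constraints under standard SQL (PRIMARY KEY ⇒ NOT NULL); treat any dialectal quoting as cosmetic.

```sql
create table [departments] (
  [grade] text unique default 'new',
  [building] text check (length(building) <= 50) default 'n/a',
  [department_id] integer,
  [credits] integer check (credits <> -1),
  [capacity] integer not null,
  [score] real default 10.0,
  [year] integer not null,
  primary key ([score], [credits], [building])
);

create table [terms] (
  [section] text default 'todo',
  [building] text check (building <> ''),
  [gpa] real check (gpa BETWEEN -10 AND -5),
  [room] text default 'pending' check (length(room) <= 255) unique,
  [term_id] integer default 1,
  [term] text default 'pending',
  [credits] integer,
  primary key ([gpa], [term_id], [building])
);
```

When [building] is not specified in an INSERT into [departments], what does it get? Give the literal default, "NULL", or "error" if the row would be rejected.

building has an explicit DEFAULT 'n/a'.
When the column is omitted from an INSERT, that default is used.

'n/a'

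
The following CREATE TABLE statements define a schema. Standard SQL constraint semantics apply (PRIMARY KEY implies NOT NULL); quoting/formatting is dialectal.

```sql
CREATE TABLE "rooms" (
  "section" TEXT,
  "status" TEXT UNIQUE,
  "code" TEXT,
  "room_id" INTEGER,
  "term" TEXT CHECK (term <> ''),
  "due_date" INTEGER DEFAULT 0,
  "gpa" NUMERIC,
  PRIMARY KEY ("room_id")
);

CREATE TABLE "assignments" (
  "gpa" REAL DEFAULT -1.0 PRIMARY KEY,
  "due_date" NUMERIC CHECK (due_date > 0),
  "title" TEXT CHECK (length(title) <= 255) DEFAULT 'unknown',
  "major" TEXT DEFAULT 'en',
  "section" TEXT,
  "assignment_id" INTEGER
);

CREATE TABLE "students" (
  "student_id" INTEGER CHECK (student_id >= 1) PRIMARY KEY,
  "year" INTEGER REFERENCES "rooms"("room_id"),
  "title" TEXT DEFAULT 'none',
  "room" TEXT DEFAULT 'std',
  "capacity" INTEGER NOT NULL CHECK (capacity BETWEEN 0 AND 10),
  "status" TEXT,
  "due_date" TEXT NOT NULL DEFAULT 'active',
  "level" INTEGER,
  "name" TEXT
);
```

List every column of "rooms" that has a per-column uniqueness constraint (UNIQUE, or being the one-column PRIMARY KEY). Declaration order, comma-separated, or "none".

- section: no UNIQUE or single-column PK constraint.
- status: declared UNIQUE → unique.
- code: no UNIQUE or single-column PK constraint.
- room_id: single-column PRIMARY KEY → unique.
- term: no UNIQUE or single-column PK constraint.
- due_date: no UNIQUE or single-column PK constraint.
- gpa: no UNIQUE or single-column PK constraint.

status, room_id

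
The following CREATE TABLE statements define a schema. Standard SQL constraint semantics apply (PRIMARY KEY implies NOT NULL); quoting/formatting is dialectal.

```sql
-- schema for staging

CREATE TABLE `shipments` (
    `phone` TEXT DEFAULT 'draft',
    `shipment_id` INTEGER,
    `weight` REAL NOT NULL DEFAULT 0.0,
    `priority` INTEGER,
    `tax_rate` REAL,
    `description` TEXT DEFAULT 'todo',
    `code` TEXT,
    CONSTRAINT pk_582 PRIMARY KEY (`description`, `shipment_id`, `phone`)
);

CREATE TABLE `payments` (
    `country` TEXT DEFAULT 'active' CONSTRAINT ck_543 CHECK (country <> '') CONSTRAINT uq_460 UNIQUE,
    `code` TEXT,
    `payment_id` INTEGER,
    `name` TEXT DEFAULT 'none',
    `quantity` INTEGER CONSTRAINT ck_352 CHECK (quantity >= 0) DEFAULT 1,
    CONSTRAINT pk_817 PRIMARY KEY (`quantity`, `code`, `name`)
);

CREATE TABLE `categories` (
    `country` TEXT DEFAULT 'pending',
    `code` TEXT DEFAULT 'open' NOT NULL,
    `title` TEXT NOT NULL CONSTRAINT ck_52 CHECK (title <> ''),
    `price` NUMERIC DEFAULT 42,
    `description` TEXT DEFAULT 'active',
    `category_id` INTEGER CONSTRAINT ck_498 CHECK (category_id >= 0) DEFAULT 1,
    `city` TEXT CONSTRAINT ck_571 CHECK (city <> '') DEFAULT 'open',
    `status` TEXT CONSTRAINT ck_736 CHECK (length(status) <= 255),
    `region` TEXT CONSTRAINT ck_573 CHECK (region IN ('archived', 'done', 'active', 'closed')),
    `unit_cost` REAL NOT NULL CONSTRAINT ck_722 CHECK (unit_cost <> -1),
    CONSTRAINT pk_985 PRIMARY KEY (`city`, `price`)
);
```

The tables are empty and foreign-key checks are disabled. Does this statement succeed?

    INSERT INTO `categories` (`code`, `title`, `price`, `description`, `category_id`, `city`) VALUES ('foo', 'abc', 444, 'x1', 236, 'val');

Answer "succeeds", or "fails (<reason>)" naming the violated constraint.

fails (NOT NULL on unit_cost)

unit_cost is omitted from the column list and has no DEFAULT, so it would receive NULL.
But unit_cost is declared NOT NULL.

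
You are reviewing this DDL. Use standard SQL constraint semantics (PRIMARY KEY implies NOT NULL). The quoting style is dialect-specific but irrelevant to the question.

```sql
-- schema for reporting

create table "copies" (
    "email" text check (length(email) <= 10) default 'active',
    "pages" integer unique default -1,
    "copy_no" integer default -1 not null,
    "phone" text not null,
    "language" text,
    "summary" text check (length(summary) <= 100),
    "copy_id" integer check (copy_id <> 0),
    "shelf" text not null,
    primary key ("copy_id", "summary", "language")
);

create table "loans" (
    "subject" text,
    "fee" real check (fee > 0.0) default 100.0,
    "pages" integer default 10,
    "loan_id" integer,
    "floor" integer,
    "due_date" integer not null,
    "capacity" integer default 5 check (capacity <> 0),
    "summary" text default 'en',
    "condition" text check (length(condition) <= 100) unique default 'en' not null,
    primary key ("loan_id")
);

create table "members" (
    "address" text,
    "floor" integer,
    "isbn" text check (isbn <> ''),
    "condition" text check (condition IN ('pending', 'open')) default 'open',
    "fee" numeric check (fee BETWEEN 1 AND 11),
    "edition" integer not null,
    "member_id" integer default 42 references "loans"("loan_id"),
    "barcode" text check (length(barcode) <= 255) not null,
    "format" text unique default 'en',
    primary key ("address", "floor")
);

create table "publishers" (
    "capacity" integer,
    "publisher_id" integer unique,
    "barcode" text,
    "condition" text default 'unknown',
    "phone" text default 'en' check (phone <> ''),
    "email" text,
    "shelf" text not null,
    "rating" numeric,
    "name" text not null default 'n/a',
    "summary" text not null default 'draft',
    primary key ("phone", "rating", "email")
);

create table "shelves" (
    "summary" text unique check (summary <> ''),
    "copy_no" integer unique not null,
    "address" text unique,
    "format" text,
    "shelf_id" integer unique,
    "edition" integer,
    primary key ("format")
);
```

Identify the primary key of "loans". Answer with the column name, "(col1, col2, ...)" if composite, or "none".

loan_id

loan_id is declared PRIMARY KEY as a table-level PRIMARY KEY clause.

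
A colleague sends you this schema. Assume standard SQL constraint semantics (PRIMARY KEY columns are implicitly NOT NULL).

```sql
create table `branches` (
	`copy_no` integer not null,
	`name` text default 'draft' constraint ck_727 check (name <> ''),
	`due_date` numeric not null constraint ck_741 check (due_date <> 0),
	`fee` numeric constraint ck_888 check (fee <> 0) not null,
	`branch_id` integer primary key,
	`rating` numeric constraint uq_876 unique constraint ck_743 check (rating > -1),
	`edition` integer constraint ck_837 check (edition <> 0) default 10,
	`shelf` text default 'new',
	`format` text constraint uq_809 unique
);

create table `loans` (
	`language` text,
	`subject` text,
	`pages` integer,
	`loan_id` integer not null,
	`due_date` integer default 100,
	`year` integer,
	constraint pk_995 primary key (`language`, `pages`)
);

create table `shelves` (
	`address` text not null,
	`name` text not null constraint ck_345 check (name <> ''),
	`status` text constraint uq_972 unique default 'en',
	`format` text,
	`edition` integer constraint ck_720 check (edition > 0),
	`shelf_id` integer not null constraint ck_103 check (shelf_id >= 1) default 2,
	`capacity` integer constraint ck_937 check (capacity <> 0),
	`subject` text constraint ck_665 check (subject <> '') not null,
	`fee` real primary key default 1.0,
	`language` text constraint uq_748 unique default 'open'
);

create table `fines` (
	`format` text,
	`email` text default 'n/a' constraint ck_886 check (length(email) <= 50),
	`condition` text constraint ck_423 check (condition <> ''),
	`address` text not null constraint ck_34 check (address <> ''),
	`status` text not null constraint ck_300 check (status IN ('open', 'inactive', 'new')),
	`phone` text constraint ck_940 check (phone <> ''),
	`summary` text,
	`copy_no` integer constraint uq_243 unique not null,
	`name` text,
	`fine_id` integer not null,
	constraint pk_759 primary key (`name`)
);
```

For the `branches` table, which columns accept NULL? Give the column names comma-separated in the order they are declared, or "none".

name, rating, edition, shelf, format

- copy_no: declared NOT NULL → not nullable.
- name: CHECK does not forbid NULL (a CHECK constraint passes when its expression is NULL) → nullable.
- due_date: declared NOT NULL → not nullable.
- fee: declared NOT NULL → not nullable.
- branch_id: part of the PRIMARY KEY, which implies NOT NULL → not nullable.
- rating: CHECK does not forbid NULL (a CHECK constraint passes when its expression is NULL) → nullable.
- edition: CHECK does not forbid NULL (a CHECK constraint passes when its expression is NULL) → nullable.
- shelf: DEFAULT only fills an omitted column; an explicit NULL is still allowed → nullable.
- format: UNIQUE does not imply NOT NULL → nullable.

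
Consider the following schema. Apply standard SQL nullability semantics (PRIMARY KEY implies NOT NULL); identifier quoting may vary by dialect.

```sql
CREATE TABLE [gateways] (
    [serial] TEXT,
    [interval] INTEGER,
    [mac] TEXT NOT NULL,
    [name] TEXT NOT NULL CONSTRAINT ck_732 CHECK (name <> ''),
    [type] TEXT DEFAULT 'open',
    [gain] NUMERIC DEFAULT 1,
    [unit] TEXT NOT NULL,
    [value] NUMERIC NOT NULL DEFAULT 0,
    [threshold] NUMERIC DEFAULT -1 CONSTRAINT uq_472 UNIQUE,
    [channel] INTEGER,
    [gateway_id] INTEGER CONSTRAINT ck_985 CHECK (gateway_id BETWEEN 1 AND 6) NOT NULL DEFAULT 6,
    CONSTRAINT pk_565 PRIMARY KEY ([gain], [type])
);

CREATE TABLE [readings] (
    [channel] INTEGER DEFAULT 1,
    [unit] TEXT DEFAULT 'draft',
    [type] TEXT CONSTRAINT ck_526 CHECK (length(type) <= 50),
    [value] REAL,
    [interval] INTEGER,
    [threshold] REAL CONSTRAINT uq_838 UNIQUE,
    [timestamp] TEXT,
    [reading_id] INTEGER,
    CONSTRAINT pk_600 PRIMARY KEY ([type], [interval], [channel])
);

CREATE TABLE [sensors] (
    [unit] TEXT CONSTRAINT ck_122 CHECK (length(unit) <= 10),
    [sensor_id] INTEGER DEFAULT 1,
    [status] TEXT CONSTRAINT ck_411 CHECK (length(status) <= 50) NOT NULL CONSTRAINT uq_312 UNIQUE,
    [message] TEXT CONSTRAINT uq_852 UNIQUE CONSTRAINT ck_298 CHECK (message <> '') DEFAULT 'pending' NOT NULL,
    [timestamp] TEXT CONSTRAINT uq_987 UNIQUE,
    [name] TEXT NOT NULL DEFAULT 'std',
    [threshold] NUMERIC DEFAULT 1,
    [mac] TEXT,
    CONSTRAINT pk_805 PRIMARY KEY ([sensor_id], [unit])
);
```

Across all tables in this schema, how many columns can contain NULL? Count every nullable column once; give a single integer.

gateways: 4 nullable (serial, interval, threshold, channel — PK (gain, type) and explicit NOT NULL columns excluded).
readings: 5 nullable (unit, value, threshold, timestamp, reading_id — PK (type, interval, channel) and explicit NOT NULL columns excluded).
sensors: 3 nullable (timestamp, threshold, mac — PK (sensor_id, unit) and explicit NOT NULL columns excluded).
Total: 4 + 5 + 3 = 12.

12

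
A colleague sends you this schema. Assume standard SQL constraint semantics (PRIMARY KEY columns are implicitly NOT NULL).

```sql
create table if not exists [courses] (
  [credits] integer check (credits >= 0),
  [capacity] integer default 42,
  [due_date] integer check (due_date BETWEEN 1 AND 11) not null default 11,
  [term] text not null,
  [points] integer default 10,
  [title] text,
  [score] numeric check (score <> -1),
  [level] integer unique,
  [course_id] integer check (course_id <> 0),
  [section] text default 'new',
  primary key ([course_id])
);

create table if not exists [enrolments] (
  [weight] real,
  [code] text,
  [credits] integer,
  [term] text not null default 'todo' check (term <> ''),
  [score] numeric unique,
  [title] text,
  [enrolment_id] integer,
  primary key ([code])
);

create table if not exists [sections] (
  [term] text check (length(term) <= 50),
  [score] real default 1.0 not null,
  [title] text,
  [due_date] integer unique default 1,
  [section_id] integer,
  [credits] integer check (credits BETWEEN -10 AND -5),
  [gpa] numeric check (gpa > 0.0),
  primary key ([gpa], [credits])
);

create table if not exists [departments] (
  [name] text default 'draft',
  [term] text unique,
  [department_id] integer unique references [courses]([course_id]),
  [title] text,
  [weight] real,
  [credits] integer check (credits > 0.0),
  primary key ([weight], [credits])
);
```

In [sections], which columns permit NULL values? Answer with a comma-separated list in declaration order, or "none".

- term: CHECK does not forbid NULL (a CHECK constraint passes when its expression is NULL) → nullable.
- score: declared NOT NULL → not nullable.
- title: no NOT NULL constraint applies → nullable.
- due_date: UNIQUE does not imply NOT NULL → nullable.
- section_id: no NOT NULL constraint applies → nullable.
- credits: part of the PRIMARY KEY, which implies NOT NULL → not nullable.
- gpa: part of the PRIMARY KEY, which implies NOT NULL → not nullable.

term, title, due_date, section_id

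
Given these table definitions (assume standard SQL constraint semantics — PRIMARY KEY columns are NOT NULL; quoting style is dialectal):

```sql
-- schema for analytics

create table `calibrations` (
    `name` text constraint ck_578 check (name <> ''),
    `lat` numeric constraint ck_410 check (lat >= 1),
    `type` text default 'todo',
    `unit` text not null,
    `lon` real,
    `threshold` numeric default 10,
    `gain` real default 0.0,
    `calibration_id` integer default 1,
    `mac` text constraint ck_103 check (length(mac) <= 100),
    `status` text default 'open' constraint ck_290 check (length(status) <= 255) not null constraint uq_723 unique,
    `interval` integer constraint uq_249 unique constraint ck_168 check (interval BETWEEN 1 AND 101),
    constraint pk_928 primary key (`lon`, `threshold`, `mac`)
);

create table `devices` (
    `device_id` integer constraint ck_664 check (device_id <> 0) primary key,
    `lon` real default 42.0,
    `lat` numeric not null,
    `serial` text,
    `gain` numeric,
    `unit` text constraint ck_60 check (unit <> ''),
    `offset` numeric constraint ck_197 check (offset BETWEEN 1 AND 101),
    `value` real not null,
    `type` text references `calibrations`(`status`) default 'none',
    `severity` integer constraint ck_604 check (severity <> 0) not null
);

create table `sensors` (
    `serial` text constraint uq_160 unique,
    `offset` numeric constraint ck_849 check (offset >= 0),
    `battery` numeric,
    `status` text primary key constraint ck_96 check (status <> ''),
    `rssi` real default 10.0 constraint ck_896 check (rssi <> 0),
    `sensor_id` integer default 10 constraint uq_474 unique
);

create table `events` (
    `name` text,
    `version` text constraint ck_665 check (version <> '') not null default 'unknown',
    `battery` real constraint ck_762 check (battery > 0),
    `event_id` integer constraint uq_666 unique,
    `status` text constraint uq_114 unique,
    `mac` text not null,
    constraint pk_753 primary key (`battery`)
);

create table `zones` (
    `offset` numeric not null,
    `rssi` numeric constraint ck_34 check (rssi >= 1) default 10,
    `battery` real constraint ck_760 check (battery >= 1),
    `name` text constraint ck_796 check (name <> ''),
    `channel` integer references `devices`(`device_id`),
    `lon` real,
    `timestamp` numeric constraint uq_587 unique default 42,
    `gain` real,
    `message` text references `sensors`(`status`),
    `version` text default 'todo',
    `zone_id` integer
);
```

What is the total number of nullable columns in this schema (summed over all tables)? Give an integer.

30

calibrations: 6 nullable (name, lat, type, gain, calibration_id, interval — PK (lon, threshold, mac) and explicit NOT NULL columns excluded).
devices: 6 nullable (lon, serial, gain, unit, offset, type — PK (device_id) and explicit NOT NULL columns excluded).
sensors: 5 nullable (serial, offset, battery, rssi, sensor_id — PK (status) and explicit NOT NULL columns excluded).
events: 3 nullable (name, event_id, status — PK (battery) and explicit NOT NULL columns excluded).
zones: 10 nullable (rssi, battery, name, channel, lon, timestamp, gain, message, version, zone_id — PK none and explicit NOT NULL columns excluded).
Total: 6 + 6 + 5 + 3 + 10 = 30.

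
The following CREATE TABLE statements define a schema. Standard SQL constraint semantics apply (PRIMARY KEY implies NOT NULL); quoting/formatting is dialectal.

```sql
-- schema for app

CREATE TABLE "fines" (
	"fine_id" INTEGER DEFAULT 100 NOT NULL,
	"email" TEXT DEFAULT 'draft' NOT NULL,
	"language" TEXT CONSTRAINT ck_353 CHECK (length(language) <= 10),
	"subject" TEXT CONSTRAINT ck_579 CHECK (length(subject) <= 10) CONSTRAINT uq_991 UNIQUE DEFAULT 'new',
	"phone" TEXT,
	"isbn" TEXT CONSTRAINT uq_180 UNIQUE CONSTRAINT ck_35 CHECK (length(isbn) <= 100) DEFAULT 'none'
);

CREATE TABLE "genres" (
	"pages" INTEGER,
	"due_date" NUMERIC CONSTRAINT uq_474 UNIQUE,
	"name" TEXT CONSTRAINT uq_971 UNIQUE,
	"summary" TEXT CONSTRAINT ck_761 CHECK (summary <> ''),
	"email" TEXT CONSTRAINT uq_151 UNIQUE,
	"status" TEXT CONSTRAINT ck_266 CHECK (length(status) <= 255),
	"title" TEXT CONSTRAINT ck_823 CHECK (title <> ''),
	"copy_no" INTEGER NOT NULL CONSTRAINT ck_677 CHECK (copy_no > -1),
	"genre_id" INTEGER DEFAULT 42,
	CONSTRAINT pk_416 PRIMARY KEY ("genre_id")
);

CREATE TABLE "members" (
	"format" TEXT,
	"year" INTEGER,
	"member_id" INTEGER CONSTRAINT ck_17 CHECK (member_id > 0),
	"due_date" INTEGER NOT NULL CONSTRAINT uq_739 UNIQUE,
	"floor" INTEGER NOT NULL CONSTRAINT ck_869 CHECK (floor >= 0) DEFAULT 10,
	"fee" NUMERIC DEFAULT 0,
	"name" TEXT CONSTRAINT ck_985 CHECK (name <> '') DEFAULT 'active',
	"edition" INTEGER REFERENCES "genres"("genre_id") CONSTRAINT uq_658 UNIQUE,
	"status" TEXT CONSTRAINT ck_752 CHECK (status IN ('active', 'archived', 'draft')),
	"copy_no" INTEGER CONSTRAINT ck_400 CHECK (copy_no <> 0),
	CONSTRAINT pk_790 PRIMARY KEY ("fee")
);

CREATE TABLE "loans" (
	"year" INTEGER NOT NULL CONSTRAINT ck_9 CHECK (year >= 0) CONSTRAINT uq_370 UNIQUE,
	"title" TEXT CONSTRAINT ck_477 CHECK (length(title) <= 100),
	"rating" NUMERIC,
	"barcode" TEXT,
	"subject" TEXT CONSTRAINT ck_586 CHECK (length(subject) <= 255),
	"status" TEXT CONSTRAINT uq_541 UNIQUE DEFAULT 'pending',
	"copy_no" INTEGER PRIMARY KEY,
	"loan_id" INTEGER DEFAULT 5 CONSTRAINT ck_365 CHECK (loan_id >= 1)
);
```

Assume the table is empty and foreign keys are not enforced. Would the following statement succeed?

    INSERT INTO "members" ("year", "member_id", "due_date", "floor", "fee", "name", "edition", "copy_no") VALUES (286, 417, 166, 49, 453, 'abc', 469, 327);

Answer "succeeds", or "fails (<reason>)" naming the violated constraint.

succeeds

NOT NULL columns: due_date is supplied; fee is supplied; floor is supplied.
CHECK constraints: 417 satisfies (member_id > 0); 49 satisfies (floor >= 0); 'abc' satisfies (name <> ''); 327 satisfies (copy_no <> 0).
No constraint is violated.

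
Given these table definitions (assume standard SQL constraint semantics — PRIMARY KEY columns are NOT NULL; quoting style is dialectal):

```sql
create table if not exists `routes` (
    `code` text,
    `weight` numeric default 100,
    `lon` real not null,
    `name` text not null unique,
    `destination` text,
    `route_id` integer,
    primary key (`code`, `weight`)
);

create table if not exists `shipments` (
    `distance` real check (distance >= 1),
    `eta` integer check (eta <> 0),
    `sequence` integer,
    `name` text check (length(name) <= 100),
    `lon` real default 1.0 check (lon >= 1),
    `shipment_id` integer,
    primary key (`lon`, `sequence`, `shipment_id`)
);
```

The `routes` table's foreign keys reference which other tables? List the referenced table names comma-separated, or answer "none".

No column in routes has a REFERENCES clause.

none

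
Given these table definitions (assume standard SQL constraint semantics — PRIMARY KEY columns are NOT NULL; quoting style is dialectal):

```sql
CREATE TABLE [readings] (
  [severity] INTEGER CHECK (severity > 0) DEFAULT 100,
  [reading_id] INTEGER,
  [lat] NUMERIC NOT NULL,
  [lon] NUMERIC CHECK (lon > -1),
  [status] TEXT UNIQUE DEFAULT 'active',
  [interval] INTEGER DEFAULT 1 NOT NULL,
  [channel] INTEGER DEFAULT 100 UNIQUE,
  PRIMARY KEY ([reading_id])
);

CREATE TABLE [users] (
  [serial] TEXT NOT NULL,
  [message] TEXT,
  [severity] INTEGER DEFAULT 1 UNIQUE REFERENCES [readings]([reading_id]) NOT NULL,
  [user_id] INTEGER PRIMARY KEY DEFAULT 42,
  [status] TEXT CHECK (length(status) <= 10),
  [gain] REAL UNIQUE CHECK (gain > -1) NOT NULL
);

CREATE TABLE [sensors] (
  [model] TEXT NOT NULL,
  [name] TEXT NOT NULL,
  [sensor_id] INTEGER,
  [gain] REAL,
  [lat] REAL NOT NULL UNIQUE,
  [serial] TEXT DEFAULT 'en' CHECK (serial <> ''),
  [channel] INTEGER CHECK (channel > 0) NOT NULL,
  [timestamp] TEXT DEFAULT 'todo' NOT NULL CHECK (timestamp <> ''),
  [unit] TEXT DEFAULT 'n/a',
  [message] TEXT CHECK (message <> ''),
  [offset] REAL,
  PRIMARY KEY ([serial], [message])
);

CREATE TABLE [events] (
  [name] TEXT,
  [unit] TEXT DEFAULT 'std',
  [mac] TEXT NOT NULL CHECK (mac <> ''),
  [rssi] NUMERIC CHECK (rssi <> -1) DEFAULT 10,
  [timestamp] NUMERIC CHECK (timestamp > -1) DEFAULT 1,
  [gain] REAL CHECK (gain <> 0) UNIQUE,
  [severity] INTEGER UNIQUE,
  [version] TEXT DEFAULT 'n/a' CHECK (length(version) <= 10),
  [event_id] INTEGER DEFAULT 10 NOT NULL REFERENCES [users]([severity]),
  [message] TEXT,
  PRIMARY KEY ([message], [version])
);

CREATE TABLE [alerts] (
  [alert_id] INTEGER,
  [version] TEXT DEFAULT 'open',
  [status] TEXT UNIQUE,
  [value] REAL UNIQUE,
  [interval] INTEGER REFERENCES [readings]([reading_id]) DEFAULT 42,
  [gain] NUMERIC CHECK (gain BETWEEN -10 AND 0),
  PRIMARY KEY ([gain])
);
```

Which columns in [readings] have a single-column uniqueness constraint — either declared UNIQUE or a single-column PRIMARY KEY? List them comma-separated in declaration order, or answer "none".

reading_id, status, channel

- severity: no UNIQUE or single-column PK constraint.
- reading_id: single-column PRIMARY KEY → unique.
- lat: no UNIQUE or single-column PK constraint.
- lon: no UNIQUE or single-column PK constraint.
- status: declared UNIQUE → unique.
- interval: no UNIQUE or single-column PK constraint.
- channel: declared UNIQUE → unique.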